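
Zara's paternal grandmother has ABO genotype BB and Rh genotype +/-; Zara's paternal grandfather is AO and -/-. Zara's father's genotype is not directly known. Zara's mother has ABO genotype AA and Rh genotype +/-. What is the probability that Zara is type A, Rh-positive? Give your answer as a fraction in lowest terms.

5/16

Zara's father's ABO genotype from BB × AO: 1/2 AB, 1/2 BO.
Crossing each possibility with the mother AA and summing P(type A): 1/2·1/2 + 1/2·1/2 = 1/2.
Similarly for Rh via the father's Rh distribution: P(Rh+) = 5/8.
Independent loci: 1/2 × 5/8 = 5/16.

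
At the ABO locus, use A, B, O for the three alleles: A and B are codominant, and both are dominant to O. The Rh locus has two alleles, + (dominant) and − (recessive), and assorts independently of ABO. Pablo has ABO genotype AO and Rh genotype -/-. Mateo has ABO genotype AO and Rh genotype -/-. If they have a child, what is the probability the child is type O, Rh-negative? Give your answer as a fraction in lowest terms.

1/4

ABO cross AO × AO → offspring phenotypes: 1/4 O, 3/4 A.
Rh cross -/- × -/- → 1 Rh-.
Independent loci: P(type O, Rh-negative) = 1/4 × 1 = 1/4.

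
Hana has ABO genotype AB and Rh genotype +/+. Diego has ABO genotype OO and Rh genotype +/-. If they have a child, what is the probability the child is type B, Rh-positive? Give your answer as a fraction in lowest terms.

1/2

ABO cross AB × OO → offspring phenotypes: 1/2 A, 1/2 B.
Rh cross +/+ × +/- → 1 Rh+.
Independent loci: P(type B, Rh-positive) = 1/2 × 1 = 1/2.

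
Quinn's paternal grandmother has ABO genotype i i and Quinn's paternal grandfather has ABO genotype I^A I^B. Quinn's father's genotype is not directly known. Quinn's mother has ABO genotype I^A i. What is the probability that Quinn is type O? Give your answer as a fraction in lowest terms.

Quinn's father's ABO genotype from i i × I^A I^B: 1/2 I^A i, 1/2 I^B i.
Crossing each possibility with the mother I^A i and summing P(type O): 1/2·1/4 + 1/2·1/4 = 1/4.

1/4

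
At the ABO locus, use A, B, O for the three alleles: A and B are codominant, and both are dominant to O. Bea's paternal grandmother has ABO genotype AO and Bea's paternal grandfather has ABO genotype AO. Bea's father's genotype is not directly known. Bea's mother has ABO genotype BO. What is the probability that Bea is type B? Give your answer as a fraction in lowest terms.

Bea's father's ABO genotype from AO × AO: 1/4 AA, 1/2 AO, 1/4 OO.
Crossing each possibility with the mother BO and summing P(type B): 1/4·0 + 1/2·1/4 + 1/4·1/2 = 1/4.

1/4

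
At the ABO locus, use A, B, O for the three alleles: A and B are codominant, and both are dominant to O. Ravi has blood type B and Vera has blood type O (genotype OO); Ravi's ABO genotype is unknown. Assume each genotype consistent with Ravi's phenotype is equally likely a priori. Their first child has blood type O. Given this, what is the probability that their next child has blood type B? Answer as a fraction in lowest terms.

1/2

Possible genotypes: Ravi ∈ {BB, BO}; Vera ∈ {OO}.
Weight each parental genotype pair by prior × P(type-O child):
  BO × OO: posterior weight 1; P(next child type B) = 1/2.
Weighted sum = 1/2.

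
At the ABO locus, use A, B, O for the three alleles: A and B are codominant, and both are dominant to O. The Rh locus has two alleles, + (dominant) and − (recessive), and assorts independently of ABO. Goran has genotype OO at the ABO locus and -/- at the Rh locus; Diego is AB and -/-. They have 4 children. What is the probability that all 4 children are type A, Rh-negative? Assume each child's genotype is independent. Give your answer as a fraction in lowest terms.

1/16

ABO cross OO × AB → 1/2 A, 1/2 B.
Rh cross -/- × -/- → 1 Rh-; so P(type A, Rh-negative) = 1/2 × 1 = 1/2 per child.
All 4 independent: (1/2)^4 = 1/16.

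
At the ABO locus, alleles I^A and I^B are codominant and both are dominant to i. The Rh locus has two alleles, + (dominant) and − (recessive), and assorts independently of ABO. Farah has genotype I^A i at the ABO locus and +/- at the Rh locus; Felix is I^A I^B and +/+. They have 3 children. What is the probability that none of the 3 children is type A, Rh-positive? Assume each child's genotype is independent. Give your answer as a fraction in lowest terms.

1/8

ABO cross I^A i × I^A I^B → 1/2 A, 1/4 B, 1/4 AB.
Rh cross +/- × +/+ → 1 Rh+; so P(type A, Rh-positive) = 1/2 × 1 = 1/2 per child.
P(not type A, Rh-positive) = 1/2 for one child; (1/2)^3 = 1/8.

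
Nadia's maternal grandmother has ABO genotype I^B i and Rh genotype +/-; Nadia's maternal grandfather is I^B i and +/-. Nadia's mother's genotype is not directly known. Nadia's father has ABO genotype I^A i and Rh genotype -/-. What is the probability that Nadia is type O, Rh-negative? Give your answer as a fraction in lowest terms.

1/8

Nadia's mother's ABO genotype from I^B i × I^B i: 1/4 I^B I^B, 1/2 I^B i, 1/4 i i.
Crossing each possibility with the father I^A i and summing P(type O): 1/4·0 + 1/2·1/4 + 1/4·1/2 = 1/4.
Similarly for Rh via the mother's Rh distribution: P(Rh-) = 1/2.
Independent loci: 1/4 × 1/2 = 1/8.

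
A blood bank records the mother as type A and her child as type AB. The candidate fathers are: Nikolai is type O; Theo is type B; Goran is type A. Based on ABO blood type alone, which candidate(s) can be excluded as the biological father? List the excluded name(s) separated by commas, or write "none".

Nikolai, Goran

A candidate is excluded only if no genotype consistent with his phenotype could produce a type AB child with a type A mother.
Nikolai (type O): no genotype consistent with that phenotype can produce a type-AB child with a type-A mother.
Goran (type A): no genotype consistent with that phenotype can produce a type-AB child with a type-A mother.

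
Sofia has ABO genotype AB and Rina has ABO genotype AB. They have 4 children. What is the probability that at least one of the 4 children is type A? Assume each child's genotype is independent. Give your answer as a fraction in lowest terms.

ABO cross AB × AB → 1/4 A, 1/4 B, 1/2 AB.
So P(type A) = 1/4 per child.
P(none) = (3/4)^4 = 81/256; P(at least one) = 1 − 81/256 = 175/256.

175/256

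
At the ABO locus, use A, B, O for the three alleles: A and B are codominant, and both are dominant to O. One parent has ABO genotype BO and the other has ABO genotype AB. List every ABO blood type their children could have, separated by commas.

Gametes from BO × AB give offspring ABO genotypes AB, AO, BB, BO, i.e. phenotypes A, B, AB.

A, B, AB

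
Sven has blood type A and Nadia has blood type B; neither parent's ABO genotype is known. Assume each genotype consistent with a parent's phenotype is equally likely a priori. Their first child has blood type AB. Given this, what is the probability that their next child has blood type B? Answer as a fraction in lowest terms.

5/36

Possible genotypes: Sven ∈ {I^A I^A, I^A i}; Nadia ∈ {I^B I^B, I^B i}.
Weight each parental genotype pair by prior × P(type-AB child):
  I^A I^A × I^B I^B: posterior weight 4/9; P(next child type B) = 0.
  I^A I^A × I^B i: posterior weight 2/9; P(next child type B) = 0.
  I^A i × I^B I^B: posterior weight 2/9; P(next child type B) = 1/2.
  I^A i × I^B i: posterior weight 1/9; P(next child type B) = 1/4.
Weighted sum = 5/36.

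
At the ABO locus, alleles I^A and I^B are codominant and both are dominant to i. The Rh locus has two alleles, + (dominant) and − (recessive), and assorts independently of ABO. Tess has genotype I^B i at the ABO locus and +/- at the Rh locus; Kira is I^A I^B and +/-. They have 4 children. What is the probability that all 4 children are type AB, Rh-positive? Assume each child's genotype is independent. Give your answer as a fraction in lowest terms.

ABO cross I^B i × I^A I^B → 1/4 A, 1/2 B, 1/4 AB.
Rh cross +/- × +/- → 3/4 Rh+, 1/4 Rh-; so P(type AB, Rh-positive) = 1/4 × 3/4 = 3/16 per child.
All 4 independent: (3/16)^4 = 81/65536.

81/65536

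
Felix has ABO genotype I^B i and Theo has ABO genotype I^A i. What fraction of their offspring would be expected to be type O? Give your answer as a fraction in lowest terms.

1/4

ABO cross I^B i × I^A i → offspring phenotypes: 1/4 O, 1/4 A, 1/4 B, 1/4 AB.
So P(type O) = 1/4.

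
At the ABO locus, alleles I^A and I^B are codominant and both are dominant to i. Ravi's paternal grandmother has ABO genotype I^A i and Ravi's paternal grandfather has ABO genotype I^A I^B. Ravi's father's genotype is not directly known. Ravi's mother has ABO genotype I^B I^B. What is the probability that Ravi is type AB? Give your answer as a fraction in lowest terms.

Ravi's father's ABO genotype from I^A i × I^A I^B: 1/4 I^A I^A, 1/4 I^A I^B, 1/4 I^A i, 1/4 I^B i.
Crossing each possibility with the mother I^B I^B and summing P(type AB): 1/4·1 + 1/4·1/2 + 1/4·1/2 + 1/4·0 = 1/2.

1/2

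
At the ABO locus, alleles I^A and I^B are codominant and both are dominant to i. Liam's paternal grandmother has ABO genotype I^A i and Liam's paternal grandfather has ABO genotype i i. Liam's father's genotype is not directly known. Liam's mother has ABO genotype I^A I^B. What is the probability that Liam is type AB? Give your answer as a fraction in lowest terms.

Liam's father's ABO genotype from I^A i × i i: 1/2 I^A i, 1/2 i i.
Crossing each possibility with the mother I^A I^B and summing P(type AB): 1/2·1/4 + 1/2·0 = 1/8.

1/8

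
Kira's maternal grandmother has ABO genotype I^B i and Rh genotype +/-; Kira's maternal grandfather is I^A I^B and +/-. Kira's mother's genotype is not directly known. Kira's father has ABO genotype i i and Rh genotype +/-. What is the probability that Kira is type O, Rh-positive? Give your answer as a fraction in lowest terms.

3/16

Kira's mother's ABO genotype from I^B i × I^A I^B: 1/4 I^A I^B, 1/4 I^A i, 1/4 I^B I^B, 1/4 I^B i.
Crossing each possibility with the father i i and summing P(type O): 1/4·0 + 1/4·1/2 + 1/4·0 + 1/4·1/2 = 1/4.
Similarly for Rh via the mother's Rh distribution: P(Rh+) = 3/4.
Independent loci: 1/4 × 3/4 = 3/16.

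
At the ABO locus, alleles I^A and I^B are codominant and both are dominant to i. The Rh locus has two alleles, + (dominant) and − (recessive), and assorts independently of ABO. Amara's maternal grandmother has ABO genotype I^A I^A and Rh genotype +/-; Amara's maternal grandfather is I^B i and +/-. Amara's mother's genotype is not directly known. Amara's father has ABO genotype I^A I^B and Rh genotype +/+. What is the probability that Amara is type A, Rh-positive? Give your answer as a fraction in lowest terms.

3/8

Amara's mother's ABO genotype from I^A I^A × I^B i: 1/2 I^A I^B, 1/2 I^A i.
Crossing each possibility with the father I^A I^B and summing P(type A): 1/2·1/4 + 1/2·1/2 = 3/8.
Similarly for Rh via the mother's Rh distribution: P(Rh+) = 1.
Independent loci: 3/8 × 1 = 3/8.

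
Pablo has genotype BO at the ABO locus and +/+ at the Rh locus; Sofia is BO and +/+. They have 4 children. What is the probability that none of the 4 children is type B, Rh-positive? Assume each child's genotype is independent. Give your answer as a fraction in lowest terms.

ABO cross BO × BO → 1/4 O, 3/4 B.
Rh cross +/+ × +/+ → 1 Rh+; so P(type B, Rh-positive) = 3/4 × 1 = 3/4 per child.
P(not type B, Rh-positive) = 1/4 for one child; (1/4)^4 = 1/256.

1/256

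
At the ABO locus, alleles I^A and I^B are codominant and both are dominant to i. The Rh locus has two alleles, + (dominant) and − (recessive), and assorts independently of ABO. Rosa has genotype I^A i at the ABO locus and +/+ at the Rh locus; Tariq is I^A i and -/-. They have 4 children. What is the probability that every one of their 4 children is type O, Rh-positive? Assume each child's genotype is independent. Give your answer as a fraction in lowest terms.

ABO cross I^A i × I^A i → 1/4 O, 3/4 A.
Rh cross +/+ × -/- → 1 Rh+; so P(type O, Rh-positive) = 1/4 × 1 = 1/4 per child.
All 4 independent: (1/4)^4 = 1/256.

1/256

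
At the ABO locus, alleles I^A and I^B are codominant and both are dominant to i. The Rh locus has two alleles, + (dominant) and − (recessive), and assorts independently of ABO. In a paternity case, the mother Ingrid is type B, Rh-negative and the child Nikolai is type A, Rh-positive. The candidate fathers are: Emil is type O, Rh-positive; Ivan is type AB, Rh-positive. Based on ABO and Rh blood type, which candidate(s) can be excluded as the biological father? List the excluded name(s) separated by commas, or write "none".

Emil

A candidate is excluded only if no genotype consistent with his phenotype could produce a type A, Rh-positive child with a type B, Rh-negative mother.
Emil (type O, Rh+): no genotype consistent with that phenotype can produce a type-A Rh+ child with a type-B mother.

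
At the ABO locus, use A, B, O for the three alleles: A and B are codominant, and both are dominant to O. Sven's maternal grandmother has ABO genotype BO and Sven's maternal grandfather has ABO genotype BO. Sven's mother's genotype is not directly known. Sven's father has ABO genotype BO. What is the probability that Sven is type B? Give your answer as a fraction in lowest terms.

3/4

Sven's mother's ABO genotype from BO × BO: 1/4 BB, 1/2 BO, 1/4 OO.
Crossing each possibility with the father BO and summing P(type B): 1/4·1 + 1/2·3/4 + 1/4·1/2 = 3/4.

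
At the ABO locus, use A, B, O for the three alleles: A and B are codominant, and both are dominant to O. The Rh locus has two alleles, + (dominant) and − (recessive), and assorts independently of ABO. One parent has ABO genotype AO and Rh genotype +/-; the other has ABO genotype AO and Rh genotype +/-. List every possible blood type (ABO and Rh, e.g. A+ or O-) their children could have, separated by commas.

Gametes from AO × AO give offspring ABO genotypes AA, AO, OO, i.e. phenotypes O, A.
Rh cross +/- × +/- → phenotypes Rh+, Rh-.
Combining independently: O+, O-, A+, A-.

O+, O-, A+, A-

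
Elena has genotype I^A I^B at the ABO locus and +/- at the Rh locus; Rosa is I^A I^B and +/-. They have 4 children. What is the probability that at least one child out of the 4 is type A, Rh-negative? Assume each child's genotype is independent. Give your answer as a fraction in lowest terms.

ABO cross I^A I^B × I^A I^B → 1/4 A, 1/4 B, 1/2 AB.
Rh cross +/- × +/- → 3/4 Rh+, 1/4 Rh-; so P(type A, Rh-negative) = 1/4 × 1/4 = 1/16 per child.
P(none) = (15/16)^4 = 50625/65536; P(at least one) = 1 − 50625/65536 = 14911/65536.

14911/65536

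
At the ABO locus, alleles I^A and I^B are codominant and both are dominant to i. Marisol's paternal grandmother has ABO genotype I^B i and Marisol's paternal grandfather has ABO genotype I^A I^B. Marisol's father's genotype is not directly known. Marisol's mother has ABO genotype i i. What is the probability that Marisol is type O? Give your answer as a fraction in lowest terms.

1/4

Marisol's father's ABO genotype from I^B i × I^A I^B: 1/4 I^A I^B, 1/4 I^A i, 1/4 I^B I^B, 1/4 I^B i.
Crossing each possibility with the mother i i and summing P(type O): 1/4·0 + 1/4·1/2 + 1/4·0 + 1/4·1/2 = 1/4.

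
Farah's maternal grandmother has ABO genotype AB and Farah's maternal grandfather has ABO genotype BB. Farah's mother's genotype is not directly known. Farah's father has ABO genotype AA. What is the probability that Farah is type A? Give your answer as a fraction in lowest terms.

1/4

Farah's mother's ABO genotype from AB × BB: 1/2 AB, 1/2 BB.
Crossing each possibility with the father AA and summing P(type A): 1/2·1/2 + 1/2·0 = 1/4.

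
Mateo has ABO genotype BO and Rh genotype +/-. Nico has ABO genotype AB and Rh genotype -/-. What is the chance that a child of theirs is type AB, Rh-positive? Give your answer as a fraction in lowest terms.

ABO cross BO × AB → offspring phenotypes: 1/4 A, 1/2 B, 1/4 AB.
Rh cross +/- × -/- → 1/2 Rh+, 1/2 Rh-.
Independent loci: P(type AB, Rh-positive) = 1/4 × 1/2 = 1/8.

1/8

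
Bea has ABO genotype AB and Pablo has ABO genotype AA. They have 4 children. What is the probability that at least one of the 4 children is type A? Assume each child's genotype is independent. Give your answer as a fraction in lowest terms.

15/16

ABO cross AB × AA → 1/2 A, 1/2 AB.
So P(type A) = 1/2 per child.
P(none) = (1/2)^4 = 1/16; P(at least one) = 1 − 1/16 = 15/16.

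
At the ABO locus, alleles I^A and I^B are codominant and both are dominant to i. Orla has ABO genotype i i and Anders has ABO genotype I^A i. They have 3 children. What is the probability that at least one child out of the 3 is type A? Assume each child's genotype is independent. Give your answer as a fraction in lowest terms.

ABO cross i i × I^A i → 1/2 O, 1/2 A.
So P(type A) = 1/2 per child.
P(none) = (1/2)^3 = 1/8; P(at least one) = 1 − 1/8 = 7/8.

7/8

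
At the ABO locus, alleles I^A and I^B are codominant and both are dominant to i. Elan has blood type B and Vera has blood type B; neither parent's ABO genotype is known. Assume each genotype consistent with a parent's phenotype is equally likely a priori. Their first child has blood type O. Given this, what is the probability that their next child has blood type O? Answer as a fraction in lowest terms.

Possible genotypes: Elan ∈ {I^B I^B, I^B i}; Vera ∈ {I^B I^B, I^B i}.
Weight each parental genotype pair by prior × P(type-O child):
  I^B i × I^B i: posterior weight 1; P(next child type O) = 1/4.
Weighted sum = 1/4.

1/4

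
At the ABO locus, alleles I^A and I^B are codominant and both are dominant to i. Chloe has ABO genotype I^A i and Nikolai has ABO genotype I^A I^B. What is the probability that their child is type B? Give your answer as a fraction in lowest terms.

ABO cross I^A i × I^A I^B → offspring phenotypes: 1/2 A, 1/4 B, 1/4 AB.
So P(type B) = 1/4.

1/4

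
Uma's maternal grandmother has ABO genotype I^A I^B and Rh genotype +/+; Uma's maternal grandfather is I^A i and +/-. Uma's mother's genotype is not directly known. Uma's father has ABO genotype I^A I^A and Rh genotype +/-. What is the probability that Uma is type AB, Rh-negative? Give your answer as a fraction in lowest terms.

1/32

Uma's mother's ABO genotype from I^A I^B × I^A i: 1/4 I^A I^A, 1/4 I^A I^B, 1/4 I^A i, 1/4 I^B i.
Crossing each possibility with the father I^A I^A and summing P(type AB): 1/4·0 + 1/4·1/2 + 1/4·0 + 1/4·1/2 = 1/4.
Similarly for Rh via the mother's Rh distribution: P(Rh-) = 1/8.
Independent loci: 1/4 × 1/8 = 1/32.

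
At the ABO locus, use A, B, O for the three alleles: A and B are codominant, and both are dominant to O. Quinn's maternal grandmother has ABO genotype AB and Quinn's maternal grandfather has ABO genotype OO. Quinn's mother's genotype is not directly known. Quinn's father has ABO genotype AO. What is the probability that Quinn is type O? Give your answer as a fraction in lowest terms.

Quinn's mother's ABO genotype from AB × OO: 1/2 AO, 1/2 BO.
Crossing each possibility with the father AO and summing P(type O): 1/2·1/4 + 1/2·1/4 = 1/4.

1/4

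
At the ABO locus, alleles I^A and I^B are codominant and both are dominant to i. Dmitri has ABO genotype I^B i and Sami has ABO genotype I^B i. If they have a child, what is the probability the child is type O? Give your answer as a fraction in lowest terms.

1/4

ABO cross I^B i × I^B i → offspring phenotypes: 1/4 O, 3/4 B.
So P(type O) = 1/4.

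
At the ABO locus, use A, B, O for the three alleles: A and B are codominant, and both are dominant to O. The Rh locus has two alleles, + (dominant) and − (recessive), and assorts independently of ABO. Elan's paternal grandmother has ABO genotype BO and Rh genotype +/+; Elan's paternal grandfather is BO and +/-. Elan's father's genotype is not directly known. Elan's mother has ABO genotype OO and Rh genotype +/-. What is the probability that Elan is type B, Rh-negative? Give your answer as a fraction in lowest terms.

Elan's father's ABO genotype from BO × BO: 1/4 BB, 1/2 BO, 1/4 OO.
Crossing each possibility with the mother OO and summing P(type B): 1/4·1 + 1/2·1/2 + 1/4·0 = 1/2.
Similarly for Rh via the father's Rh distribution: P(Rh-) = 1/8.
Independent loci: 1/2 × 1/8 = 1/16.

1/16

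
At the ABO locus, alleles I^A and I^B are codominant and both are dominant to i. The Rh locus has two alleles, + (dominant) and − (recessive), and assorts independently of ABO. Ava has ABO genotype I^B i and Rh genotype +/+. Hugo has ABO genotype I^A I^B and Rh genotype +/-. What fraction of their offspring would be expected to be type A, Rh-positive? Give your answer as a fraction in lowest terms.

1/4

ABO cross I^B i × I^A I^B → offspring phenotypes: 1/4 A, 1/2 B, 1/4 AB.
Rh cross +/+ × +/- → 1 Rh+.
Independent loci: P(type A, Rh-positive) = 1/4 × 1 = 1/4.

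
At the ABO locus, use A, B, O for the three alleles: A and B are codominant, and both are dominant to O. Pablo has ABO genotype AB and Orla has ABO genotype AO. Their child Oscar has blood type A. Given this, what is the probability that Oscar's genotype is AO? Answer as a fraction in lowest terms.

1/2

Cross AB × AO → 1/4 AA, 1/4 AB, 1/4 AO, 1/4 BO.
Type-A genotypes among offspring: AA (1/4), AO (1/4); total 1/2.
P(AO | type A) = (1/4) / (1/2) = 1/2.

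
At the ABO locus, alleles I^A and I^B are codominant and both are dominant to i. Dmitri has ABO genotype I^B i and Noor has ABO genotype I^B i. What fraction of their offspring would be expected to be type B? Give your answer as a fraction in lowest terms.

3/4

ABO cross I^B i × I^B i → offspring phenotypes: 1/4 O, 3/4 B.
So P(type B) = 3/4.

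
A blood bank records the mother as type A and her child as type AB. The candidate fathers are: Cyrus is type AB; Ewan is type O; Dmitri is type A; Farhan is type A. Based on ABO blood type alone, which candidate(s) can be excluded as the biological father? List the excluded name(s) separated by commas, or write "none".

A candidate is excluded only if no genotype consistent with his phenotype could produce a type AB child with a type A mother.
Ewan (type O): no genotype consistent with that phenotype can produce a type-AB child with a type-A mother.
Dmitri (type A): no genotype consistent with that phenotype can produce a type-AB child with a type-A mother.
Farhan (type A): no genotype consistent with that phenotype can produce a type-AB child with a type-A mother.

Ewan, Dmitri, Farhan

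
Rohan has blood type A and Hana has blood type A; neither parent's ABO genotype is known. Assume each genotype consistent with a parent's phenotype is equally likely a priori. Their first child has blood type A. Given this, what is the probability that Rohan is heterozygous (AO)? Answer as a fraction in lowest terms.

7/15

Possible genotypes: Rohan ∈ {AA, AO}; Hana ∈ {AA, AO}.
Weight each parental genotype pair by prior × P(type-A child):
  AA × AA: posterior weight 4/15.
  AA × AO: posterior weight 4/15.
  AO × AA: posterior weight 4/15.
  AO × AO: posterior weight 1/5.
Sum the posterior weight over pairs where Rohan is AO: 7/15.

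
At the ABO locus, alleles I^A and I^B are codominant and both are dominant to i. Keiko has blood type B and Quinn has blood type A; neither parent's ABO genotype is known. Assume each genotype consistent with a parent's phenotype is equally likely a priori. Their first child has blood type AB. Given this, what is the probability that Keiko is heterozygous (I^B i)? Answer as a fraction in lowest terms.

1/3

Possible genotypes: Keiko ∈ {I^B I^B, I^B i}; Quinn ∈ {I^A I^A, I^A i}.
Weight each parental genotype pair by prior × P(type-AB child):
  I^B I^B × I^A I^A: posterior weight 4/9.
  I^B I^B × I^A i: posterior weight 2/9.
  I^B i × I^A I^A: posterior weight 2/9.
  I^B i × I^A i: posterior weight 1/9.
Sum the posterior weight over pairs where Keiko is I^B i: 1/3.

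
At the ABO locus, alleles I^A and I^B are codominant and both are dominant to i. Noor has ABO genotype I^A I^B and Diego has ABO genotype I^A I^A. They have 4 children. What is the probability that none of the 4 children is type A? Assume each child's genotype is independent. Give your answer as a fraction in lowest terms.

ABO cross I^A I^B × I^A I^A → 1/2 A, 1/2 AB.
So P(type A) = 1/2 per child.
P(not type A) = 1/2 for one child; (1/2)^4 = 1/16.

1/16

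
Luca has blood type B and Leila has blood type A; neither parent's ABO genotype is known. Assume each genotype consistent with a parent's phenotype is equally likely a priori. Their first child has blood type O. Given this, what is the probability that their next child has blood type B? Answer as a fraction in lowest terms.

1/4

Possible genotypes: Luca ∈ {BB, BO}; Leila ∈ {AA, AO}.
Weight each parental genotype pair by prior × P(type-O child):
  BO × AO: posterior weight 1; P(next child type B) = 1/4.
Weighted sum = 1/4.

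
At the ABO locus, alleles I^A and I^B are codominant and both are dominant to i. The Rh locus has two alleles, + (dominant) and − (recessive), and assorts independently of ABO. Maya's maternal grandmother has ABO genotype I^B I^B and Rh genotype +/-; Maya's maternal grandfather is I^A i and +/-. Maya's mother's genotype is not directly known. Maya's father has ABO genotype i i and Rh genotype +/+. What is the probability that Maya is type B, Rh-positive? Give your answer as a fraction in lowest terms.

Maya's mother's ABO genotype from I^B I^B × I^A i: 1/2 I^A I^B, 1/2 I^B i.
Crossing each possibility with the father i i and summing P(type B): 1/2·1/2 + 1/2·1/2 = 1/2.
Similarly for Rh via the mother's Rh distribution: P(Rh+) = 1.
Independent loci: 1/2 × 1 = 1/2.

1/2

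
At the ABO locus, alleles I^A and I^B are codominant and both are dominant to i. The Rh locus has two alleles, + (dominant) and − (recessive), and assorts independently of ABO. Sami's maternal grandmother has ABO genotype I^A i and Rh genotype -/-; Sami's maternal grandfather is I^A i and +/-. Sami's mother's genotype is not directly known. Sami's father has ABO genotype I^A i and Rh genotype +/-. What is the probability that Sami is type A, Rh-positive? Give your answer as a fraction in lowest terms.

Sami's mother's ABO genotype from I^A i × I^A i: 1/4 I^A I^A, 1/2 I^A i, 1/4 i i.
Crossing each possibility with the father I^A i and summing P(type A): 1/4·1 + 1/2·3/4 + 1/4·1/2 = 3/4.
Similarly for Rh via the mother's Rh distribution: P(Rh+) = 5/8.
Independent loci: 3/4 × 5/8 = 15/32.

15/32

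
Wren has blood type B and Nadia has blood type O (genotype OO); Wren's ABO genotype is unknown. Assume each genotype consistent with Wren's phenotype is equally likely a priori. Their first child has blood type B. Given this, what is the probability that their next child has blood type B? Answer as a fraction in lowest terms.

5/6

Possible genotypes: Wren ∈ {BB, BO}; Nadia ∈ {OO}.
Weight each parental genotype pair by prior × P(type-B child):
  BB × OO: posterior weight 2/3; P(next child type B) = 1.
  BO × OO: posterior weight 1/3; P(next child type B) = 1/2.
Weighted sum = 5/6.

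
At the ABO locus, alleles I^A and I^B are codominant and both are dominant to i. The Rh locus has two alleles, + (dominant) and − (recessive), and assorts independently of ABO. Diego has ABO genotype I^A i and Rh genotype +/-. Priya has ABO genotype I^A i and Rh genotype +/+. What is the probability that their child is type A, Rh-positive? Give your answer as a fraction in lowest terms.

ABO cross I^A i × I^A i → offspring phenotypes: 1/4 O, 3/4 A.
Rh cross +/- × +/+ → 1 Rh+.
Independent loci: P(type A, Rh-positive) = 3/4 × 1 = 3/4.

3/4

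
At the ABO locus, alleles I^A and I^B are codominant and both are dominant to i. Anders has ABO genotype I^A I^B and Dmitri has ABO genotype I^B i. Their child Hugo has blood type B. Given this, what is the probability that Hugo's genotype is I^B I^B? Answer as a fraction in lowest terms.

1/2

Cross I^A I^B × I^B i → 1/4 I^A I^B, 1/4 I^A i, 1/4 I^B I^B, 1/4 I^B i.
Type-B genotypes among offspring: I^B I^B (1/4), I^B i (1/4); total 1/2.
P(I^B I^B | type B) = (1/4) / (1/2) = 1/2.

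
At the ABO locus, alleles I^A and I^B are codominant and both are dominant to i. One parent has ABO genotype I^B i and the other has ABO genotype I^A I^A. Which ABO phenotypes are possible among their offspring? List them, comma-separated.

Gametes from I^B i × I^A I^A give offspring ABO genotypes I^A I^B, I^A i, i.e. phenotypes A, AB.

A, AB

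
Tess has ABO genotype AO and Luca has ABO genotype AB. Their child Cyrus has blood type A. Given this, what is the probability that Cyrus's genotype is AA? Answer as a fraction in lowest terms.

1/2

Cross AO × AB → 1/4 AA, 1/4 AB, 1/4 AO, 1/4 BO.
Type-A genotypes among offspring: AA (1/4), AO (1/4); total 1/2.
P(AA | type A) = (1/4) / (1/2) = 1/2.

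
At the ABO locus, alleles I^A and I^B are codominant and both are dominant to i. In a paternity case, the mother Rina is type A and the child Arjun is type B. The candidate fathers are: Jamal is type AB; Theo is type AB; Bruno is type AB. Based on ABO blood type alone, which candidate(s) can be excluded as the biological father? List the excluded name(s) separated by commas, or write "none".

none

A candidate is excluded only if no genotype consistent with his phenotype could produce a type B child with a type A mother.
Every candidate has at least one consistent genotype combination, so none can be excluded.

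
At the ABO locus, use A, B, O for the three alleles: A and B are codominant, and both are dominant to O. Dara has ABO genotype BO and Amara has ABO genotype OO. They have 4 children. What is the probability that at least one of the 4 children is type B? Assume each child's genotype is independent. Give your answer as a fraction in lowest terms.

15/16

ABO cross BO × OO → 1/2 O, 1/2 B.
So P(type B) = 1/2 per child.
P(none) = (1/2)^4 = 1/16; P(at least one) = 1 − 1/16 = 15/16.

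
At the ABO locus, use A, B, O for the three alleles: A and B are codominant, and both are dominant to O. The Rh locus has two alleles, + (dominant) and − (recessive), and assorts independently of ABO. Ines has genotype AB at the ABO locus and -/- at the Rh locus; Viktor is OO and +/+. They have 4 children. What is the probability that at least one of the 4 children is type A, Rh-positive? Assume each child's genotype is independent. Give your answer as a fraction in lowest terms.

15/16

ABO cross AB × OO → 1/2 A, 1/2 B.
Rh cross -/- × +/+ → 1 Rh+; so P(type A, Rh-positive) = 1/2 × 1 = 1/2 per child.
P(none) = (1/2)^4 = 1/16; P(at least one) = 1 − 1/16 = 15/16.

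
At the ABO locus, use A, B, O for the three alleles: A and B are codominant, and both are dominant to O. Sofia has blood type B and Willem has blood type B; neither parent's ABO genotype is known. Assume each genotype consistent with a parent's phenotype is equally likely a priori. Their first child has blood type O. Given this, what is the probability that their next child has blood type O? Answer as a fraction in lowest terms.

1/4

Possible genotypes: Sofia ∈ {BB, BO}; Willem ∈ {BB, BO}.
Weight each parental genotype pair by prior × P(type-O child):
  BO × BO: posterior weight 1; P(next child type O) = 1/4.
Weighted sum = 1/4.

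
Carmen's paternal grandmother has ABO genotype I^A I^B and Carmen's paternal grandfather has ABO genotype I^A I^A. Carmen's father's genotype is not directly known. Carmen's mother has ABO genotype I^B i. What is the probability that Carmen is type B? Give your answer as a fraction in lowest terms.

1/4

Carmen's father's ABO genotype from I^A I^B × I^A I^A: 1/2 I^A I^A, 1/2 I^A I^B.
Crossing each possibility with the mother I^B i and summing P(type B): 1/2·0 + 1/2·1/2 = 1/4.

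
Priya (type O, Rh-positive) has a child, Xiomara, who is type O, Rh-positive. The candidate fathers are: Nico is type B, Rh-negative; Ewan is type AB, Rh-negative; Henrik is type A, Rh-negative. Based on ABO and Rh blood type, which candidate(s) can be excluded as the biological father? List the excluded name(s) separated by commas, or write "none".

Ewan

A candidate is excluded only if no genotype consistent with his phenotype could produce a type O, Rh-positive child with a type O, Rh-positive mother.
Ewan (type AB, Rh-): no genotype consistent with that phenotype can produce a type-O Rh+ child with a type-O mother.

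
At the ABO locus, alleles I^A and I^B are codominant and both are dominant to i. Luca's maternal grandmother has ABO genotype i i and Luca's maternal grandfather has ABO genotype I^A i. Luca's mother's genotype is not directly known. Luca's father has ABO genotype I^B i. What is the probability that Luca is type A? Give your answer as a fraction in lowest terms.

1/8

Luca's mother's ABO genotype from i i × I^A i: 1/2 I^A i, 1/2 i i.
Crossing each possibility with the father I^B i and summing P(type A): 1/2·1/4 + 1/2·0 = 1/8.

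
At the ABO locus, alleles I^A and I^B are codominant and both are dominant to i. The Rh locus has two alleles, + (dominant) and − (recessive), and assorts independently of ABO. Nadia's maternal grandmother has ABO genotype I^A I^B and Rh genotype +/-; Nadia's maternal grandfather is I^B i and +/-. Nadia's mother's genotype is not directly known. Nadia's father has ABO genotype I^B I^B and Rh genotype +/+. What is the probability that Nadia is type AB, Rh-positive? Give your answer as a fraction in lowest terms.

1/4

Nadia's mother's ABO genotype from I^A I^B × I^B i: 1/4 I^A I^B, 1/4 I^A i, 1/4 I^B I^B, 1/4 I^B i.
Crossing each possibility with the father I^B I^B and summing P(type AB): 1/4·1/2 + 1/4·1/2 + 1/4·0 + 1/4·0 = 1/4.
Similarly for Rh via the mother's Rh distribution: P(Rh+) = 1.
Independent loci: 1/4 × 1 = 1/4.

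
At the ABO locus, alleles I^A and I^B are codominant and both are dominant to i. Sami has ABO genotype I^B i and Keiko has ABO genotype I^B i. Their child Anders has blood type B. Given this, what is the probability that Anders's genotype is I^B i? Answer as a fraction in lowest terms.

Cross I^B i × I^B i → 1/4 I^B I^B, 1/2 I^B i, 1/4 i i.
Type-B genotypes among offspring: I^B I^B (1/4), I^B i (1/2); total 3/4.
P(I^B i | type B) = (1/2) / (3/4) = 2/3.

2/3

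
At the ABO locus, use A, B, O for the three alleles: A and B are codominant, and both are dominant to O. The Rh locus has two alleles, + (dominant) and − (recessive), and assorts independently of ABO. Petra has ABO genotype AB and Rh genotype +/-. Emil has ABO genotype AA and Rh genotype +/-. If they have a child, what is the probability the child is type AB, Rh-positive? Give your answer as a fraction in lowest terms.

3/8

ABO cross AB × AA → offspring phenotypes: 1/2 A, 1/2 AB.
Rh cross +/- × +/- → 3/4 Rh+, 1/4 Rh-.
Independent loci: P(type AB, Rh-positive) = 1/2 × 3/4 = 3/8.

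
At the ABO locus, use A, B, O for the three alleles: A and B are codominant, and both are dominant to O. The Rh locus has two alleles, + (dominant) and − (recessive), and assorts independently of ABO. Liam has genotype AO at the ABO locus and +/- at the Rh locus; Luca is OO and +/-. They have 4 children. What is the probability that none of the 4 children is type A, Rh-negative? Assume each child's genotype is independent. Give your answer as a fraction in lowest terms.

2401/4096

ABO cross AO × OO → 1/2 O, 1/2 A.
Rh cross +/- × +/- → 3/4 Rh+, 1/4 Rh-; so P(type A, Rh-negative) = 1/2 × 1/4 = 1/8 per child.
P(not type A, Rh-negative) = 7/8 for one child; (7/8)^4 = 2401/4096.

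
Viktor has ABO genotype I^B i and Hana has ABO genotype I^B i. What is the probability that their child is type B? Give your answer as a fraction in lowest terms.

ABO cross I^B i × I^B i → offspring phenotypes: 1/4 O, 3/4 B.
So P(type B) = 3/4.

3/4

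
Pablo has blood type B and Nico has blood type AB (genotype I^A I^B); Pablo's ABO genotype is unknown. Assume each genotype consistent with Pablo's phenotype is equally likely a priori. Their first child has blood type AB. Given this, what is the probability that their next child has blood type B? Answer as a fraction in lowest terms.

1/2

Possible genotypes: Pablo ∈ {I^B I^B, I^B i}; Nico ∈ {I^A I^B}.
Weight each parental genotype pair by prior × P(type-AB child):
  I^B I^B × I^A I^B: posterior weight 2/3; P(next child type B) = 1/2.
  I^B i × I^A I^B: posterior weight 1/3; P(next child type B) = 1/2.
Weighted sum = 1/2.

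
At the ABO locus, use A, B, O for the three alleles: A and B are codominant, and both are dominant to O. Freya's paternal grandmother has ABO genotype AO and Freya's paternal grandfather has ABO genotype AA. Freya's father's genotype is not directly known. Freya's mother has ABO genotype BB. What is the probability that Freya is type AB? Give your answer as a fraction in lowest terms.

3/4

Freya's father's ABO genotype from AO × AA: 1/2 AA, 1/2 AO.
Crossing each possibility with the mother BB and summing P(type AB): 1/2·1 + 1/2·1/2 = 3/4.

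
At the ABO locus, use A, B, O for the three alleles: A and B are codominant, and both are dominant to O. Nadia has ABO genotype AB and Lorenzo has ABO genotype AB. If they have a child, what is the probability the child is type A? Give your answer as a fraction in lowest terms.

ABO cross AB × AB → offspring phenotypes: 1/4 A, 1/4 B, 1/2 AB.
So P(type A) = 1/4.

1/4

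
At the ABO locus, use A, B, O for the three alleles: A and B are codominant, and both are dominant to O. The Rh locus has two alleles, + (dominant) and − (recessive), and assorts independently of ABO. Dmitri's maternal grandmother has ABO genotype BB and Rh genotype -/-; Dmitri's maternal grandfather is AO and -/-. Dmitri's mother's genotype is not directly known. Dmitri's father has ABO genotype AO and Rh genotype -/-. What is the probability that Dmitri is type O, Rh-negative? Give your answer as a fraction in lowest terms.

Dmitri's mother's ABO genotype from BB × AO: 1/2 AB, 1/2 BO.
Crossing each possibility with the father AO and summing P(type O): 1/2·0 + 1/2·1/4 = 1/8.
Similarly for Rh via the mother's Rh distribution: P(Rh-) = 1.
Independent loci: 1/8 × 1 = 1/8.

1/8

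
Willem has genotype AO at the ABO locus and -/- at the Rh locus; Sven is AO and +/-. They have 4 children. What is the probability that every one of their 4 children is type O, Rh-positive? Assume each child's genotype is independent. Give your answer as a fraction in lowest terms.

1/4096

ABO cross AO × AO → 1/4 O, 3/4 A.
Rh cross -/- × +/- → 1/2 Rh+, 1/2 Rh-; so P(type O, Rh-positive) = 1/4 × 1/2 = 1/8 per child.
All 4 independent: (1/8)^4 = 1/4096.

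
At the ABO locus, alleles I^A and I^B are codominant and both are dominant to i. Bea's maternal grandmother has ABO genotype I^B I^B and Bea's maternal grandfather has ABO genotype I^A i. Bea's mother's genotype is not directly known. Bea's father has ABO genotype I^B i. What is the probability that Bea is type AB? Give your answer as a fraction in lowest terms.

1/8

Bea's mother's ABO genotype from I^B I^B × I^A i: 1/2 I^A I^B, 1/2 I^B i.
Crossing each possibility with the father I^B i and summing P(type AB): 1/2·1/4 + 1/2·0 = 1/8.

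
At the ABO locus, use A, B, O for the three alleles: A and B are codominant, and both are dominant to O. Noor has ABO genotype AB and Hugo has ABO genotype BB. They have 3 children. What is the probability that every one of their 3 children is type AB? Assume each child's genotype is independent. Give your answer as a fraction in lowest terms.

1/8

ABO cross AB × BB → 1/2 B, 1/2 AB.
So P(type AB) = 1/2 per child.
All 3 independent: (1/2)^3 = 1/8.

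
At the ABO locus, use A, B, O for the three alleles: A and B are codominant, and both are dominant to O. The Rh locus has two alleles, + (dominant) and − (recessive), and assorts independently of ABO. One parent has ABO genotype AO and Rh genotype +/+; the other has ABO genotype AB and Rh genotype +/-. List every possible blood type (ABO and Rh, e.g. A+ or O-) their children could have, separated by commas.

Gametes from AO × AB give offspring ABO genotypes AA, AB, AO, BO, i.e. phenotypes A, B, AB.
Rh cross +/+ × +/- → phenotypes Rh+.
Combining independently: A+, B+, AB+.

A+, B+, AB+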